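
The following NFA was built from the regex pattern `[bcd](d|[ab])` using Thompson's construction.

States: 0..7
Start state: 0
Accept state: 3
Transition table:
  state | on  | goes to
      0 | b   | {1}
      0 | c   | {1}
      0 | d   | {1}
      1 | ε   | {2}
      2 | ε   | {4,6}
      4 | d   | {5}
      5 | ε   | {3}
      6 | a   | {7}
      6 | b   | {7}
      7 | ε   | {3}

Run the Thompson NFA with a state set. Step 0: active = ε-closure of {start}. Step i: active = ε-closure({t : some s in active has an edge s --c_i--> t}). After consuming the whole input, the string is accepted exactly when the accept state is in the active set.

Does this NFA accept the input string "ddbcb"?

initial (ε-close {0}): {0}
'd' @ 1: {1,2,4,6}
'd' @ 2: {3,5}  (accept∈set)
'b' @ 3: {}  — dead — no transitions
rest 'cb' ignored (set empty)
after full input: {}  (accept=3 not in)

Answer: REJECT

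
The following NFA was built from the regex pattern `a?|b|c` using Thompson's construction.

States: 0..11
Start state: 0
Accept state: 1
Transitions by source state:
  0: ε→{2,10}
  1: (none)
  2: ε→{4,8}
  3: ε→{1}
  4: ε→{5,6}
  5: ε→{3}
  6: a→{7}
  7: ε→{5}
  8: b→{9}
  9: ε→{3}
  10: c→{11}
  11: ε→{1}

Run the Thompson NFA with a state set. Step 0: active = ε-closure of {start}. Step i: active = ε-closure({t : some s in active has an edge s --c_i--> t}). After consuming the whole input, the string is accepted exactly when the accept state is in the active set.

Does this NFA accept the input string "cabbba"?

initial (ε-close {0}): {0,1,2,3,4,5,6,8,10}
'c' @ 1: {1,11}  [accepting]
'a' @ 2: {}  — state set empty
rest 'bbba' ignored (set empty)
final: {}; accept 1 not in set

Answer: REJECT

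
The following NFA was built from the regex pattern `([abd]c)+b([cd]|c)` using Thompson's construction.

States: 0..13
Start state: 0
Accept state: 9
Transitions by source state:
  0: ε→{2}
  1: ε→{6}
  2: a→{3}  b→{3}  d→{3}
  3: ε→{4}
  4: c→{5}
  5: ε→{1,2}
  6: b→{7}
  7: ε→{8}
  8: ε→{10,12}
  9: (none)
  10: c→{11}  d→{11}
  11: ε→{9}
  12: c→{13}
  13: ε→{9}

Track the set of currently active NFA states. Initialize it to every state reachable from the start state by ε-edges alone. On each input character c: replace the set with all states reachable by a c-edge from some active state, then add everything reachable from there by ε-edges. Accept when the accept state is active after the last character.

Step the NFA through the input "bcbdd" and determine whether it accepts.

Answer: REJECT

Derivation:
S₀ = ε-closure({0}) = {0,2}
'b' @ 1: {3,4}
'c' @ 2: {1,2,5,6}
'b' @ 3: {3,4,7,8,10,12}
'd' @ 4: {9,11}  (accept∈set)
'd' @ 5: {}  — dead — no transitions
end set {} — state 9 not in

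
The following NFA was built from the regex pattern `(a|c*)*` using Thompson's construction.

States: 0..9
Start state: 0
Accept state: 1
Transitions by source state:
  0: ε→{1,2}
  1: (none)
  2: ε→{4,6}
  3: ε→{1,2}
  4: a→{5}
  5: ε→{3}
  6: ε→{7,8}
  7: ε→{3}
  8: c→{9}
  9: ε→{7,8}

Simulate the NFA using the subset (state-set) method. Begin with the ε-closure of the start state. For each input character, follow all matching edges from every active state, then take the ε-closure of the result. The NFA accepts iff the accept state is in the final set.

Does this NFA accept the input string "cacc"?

S₀ = ε-closure({0}) = {0,1,2,3,4,6,7,8}
'c' @ 1: {1,2,3,4,6,7,8,9}  (accept∈set)
'a' @ 2: {1,2,3,4,5,6,7,8}  (accept∈set)
'c' @ 3: {1,2,3,4,6,7,8,9}  (accept∈set)
'c' @ 4: {1,2,3,4,6,7,8,9}  (accept∈set)
final: {1,2,3,4,6,7,8,9}; accept 1 in set

Answer: ACCEPT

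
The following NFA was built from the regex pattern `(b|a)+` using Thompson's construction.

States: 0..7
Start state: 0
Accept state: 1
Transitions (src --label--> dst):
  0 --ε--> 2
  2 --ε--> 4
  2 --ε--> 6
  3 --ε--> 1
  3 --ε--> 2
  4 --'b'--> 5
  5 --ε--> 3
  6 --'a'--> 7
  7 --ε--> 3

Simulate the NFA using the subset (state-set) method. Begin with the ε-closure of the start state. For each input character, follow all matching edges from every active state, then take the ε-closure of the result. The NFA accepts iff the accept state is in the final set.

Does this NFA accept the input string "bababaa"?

Answer: ACCEPT

Derivation:
initial (ε-close {0}): {0,2,4,6}
'b' @ 1: {1,2,3,4,5,6}  (accept∈set)
'a' @ 2: {1,2,3,4,6,7}  (accept∈set)
'b' @ 3: {1,2,3,4,5,6}  (accept∈set)
'a' @ 4: {1,2,3,4,6,7}  (accept∈set)
'b' @ 5: {1,2,3,4,5,6}  (accept∈set)
'a' @ 6: {1,2,3,4,6,7}  (accept∈set)
'a' @ 7: {1,2,3,4,6,7}  (accept∈set)
end set {1,2,3,4,6,7} — state 1 in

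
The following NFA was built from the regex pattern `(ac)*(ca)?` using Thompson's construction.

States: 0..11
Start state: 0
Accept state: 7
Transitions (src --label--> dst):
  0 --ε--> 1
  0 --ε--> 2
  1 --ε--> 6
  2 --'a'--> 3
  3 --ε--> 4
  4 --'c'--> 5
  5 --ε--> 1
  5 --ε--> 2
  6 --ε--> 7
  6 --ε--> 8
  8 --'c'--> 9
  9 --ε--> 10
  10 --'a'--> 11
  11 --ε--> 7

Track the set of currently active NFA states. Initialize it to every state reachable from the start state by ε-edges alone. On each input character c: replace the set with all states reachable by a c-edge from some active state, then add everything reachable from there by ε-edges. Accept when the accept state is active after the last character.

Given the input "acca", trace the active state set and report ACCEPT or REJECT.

Answer: ACCEPT

Steps:
start: ε-closure({0}) = {0,1,2,6,7,8}
'a' @ 1: {3,4}
'c' @ 2: {1,2,5,6,7,8}  [accepting]
'c' @ 3: {9,10}
'a' @ 4: {7,11}  [accepting]
end set {7,11} — state 7 in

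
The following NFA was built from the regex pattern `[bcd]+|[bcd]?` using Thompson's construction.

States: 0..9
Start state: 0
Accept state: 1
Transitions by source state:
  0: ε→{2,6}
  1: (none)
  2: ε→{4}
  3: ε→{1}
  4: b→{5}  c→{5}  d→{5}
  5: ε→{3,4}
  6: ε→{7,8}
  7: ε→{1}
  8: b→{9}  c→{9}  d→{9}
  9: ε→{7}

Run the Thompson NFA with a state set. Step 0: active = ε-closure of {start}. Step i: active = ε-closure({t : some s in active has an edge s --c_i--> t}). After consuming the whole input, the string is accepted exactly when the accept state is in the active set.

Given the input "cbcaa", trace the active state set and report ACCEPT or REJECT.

S₀ = ε-closure({0}) = {0,1,2,4,6,7,8}
'c' @ 1: {1,3,4,5,7,9}  [accepting]
'b' @ 2: {1,3,4,5}  [accepting]
'c' @ 3: {1,3,4,5}  [accepting]
'a' @ 4: {}  — dead — no transitions
rest 'a' ignored (set empty)
end set {} — state 1 not in

Answer: REJECT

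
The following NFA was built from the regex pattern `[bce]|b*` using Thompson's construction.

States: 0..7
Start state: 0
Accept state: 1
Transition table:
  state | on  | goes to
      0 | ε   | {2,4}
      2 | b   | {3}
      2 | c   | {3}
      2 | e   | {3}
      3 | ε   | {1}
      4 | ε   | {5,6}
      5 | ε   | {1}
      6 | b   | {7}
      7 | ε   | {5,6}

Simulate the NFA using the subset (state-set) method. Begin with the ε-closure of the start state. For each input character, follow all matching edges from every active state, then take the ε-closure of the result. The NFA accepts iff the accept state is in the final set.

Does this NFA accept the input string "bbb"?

initial (ε-close {0}): {0,1,2,4,5,6}
'b' @ 1: {1,3,5,6,7}  ✓accept
'b' @ 2: {1,5,6,7}  ✓accept
'b' @ 3: {1,5,6,7}  ✓accept
after full input: {1,5,6,7}  (accept=1 in)

Answer: ACCEPT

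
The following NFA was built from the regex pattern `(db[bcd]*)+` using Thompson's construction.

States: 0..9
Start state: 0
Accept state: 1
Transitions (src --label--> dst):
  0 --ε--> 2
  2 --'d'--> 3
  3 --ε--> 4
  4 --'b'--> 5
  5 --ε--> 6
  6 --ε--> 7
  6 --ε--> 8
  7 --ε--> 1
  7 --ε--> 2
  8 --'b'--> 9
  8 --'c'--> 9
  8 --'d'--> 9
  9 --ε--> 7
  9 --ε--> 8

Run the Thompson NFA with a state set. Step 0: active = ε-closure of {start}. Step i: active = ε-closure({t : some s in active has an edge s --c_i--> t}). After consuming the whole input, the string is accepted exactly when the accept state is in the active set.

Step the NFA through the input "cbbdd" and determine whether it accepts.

Answer: REJECT

Trace:
start: ε-closure({0}) = {0,2}
'c' @ 1: {}  — no active states
rest 'bbdd' ignored (set empty)
final: {}; accept 1 not in set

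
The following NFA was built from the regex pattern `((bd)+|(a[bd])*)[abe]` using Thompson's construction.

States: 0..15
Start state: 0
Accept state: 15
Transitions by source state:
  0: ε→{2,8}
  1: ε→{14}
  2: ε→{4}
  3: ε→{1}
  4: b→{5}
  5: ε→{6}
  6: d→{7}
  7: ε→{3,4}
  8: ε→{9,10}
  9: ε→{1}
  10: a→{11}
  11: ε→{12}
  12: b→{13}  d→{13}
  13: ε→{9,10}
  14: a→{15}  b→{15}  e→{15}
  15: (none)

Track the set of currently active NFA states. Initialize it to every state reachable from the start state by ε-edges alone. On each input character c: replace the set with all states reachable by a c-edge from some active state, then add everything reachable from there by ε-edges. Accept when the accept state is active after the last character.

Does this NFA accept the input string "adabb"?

start: ε-closure({0}) = {0,1,2,4,8,9,10,14}
'a' @ 1: {11,12,15}  ✓accept
'd' @ 2: {1,9,10,13,14}
'a' @ 3: {11,12,15}  ✓accept
'b' @ 4: {1,9,10,13,14}
'b' @ 5: {15}  ✓accept
end set {15} — state 15 in

Answer: ACCEPT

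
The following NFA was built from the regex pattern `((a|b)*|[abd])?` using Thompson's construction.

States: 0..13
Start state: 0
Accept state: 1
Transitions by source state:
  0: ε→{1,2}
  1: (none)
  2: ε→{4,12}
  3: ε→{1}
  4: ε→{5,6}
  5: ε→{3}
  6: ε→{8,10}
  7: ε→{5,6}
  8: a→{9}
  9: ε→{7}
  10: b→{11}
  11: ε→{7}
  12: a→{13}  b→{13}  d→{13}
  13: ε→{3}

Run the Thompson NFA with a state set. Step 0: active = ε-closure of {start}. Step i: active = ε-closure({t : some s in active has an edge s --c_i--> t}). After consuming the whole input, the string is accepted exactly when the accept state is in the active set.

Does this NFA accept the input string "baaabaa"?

initial (ε-close {0}): {0,1,2,3,4,5,6,8,10,12}
'b' @ 1: {1,3,5,6,7,8,10,11,13}  [accepting]
'a' @ 2: {1,3,5,6,7,8,9,10}  [accepting]
'a' @ 3: {1,3,5,6,7,8,9,10}  [accepting]
'a' @ 4: {1,3,5,6,7,8,9,10}  [accepting]
'b' @ 5: {1,3,5,6,7,8,10,11}  [accepting]
'a' @ 6: {1,3,5,6,7,8,9,10}  [accepting]
'a' @ 7: {1,3,5,6,7,8,9,10}  [accepting]
after full input: {1,3,5,6,7,8,9,10}  (accept=1 in)

Answer: ACCEPT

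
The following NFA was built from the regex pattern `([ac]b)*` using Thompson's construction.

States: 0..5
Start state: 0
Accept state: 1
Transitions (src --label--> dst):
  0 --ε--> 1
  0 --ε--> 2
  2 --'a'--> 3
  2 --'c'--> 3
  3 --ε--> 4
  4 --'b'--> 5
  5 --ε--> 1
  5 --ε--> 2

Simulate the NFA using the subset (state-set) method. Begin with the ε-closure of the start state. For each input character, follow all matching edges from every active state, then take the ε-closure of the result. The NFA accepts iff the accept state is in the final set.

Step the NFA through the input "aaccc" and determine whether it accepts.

Answer: REJECT

Trace:
initial (ε-close {0}): {0,1,2}
'a' @ 1: {3,4}
'a' @ 2: {}  — state set empty
rest 'ccc' ignored (set empty)
after full input: {}  (accept=1 not in)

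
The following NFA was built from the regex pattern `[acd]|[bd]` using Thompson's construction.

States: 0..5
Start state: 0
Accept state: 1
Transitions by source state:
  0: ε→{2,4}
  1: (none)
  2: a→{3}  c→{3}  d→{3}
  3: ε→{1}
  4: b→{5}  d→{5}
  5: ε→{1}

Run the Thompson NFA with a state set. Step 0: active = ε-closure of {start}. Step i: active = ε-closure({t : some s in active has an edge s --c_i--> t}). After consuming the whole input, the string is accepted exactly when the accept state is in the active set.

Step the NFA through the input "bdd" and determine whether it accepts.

start: ε-closure({0}) = {0,2,4}
'b' @ 1: {1,5}  ✓accept
'd' @ 2: {}  — state set empty
rest 'd' ignored (set empty)
after full input: {}  (accept=1 not in)

Answer: REJECT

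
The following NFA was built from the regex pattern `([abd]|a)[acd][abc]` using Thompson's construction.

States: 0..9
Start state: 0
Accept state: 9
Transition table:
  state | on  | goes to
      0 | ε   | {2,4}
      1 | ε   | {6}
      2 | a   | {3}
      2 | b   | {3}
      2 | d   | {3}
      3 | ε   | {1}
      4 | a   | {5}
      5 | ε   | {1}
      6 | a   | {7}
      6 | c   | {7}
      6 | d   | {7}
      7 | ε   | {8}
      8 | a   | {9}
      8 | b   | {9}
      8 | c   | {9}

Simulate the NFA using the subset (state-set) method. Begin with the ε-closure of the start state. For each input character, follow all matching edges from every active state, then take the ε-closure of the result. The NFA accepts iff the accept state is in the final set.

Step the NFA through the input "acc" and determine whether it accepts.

start: ε-closure({0}) = {0,2,4}
'a' @ 1: {1,3,5,6}
'c' @ 2: {7,8}
'c' @ 3: {9}  (accept∈set)
end set {9} — state 9 in

Answer: ACCEPT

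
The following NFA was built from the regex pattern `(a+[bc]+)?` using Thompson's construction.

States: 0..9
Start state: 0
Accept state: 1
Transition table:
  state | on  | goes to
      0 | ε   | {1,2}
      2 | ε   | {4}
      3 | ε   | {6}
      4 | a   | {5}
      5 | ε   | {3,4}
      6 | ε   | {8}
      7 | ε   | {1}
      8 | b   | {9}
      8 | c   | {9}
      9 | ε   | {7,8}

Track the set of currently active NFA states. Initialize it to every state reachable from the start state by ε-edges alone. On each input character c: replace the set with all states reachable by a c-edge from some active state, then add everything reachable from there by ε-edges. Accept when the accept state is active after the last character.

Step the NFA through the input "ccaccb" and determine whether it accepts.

Answer: REJECT

Trace:
start: ε-closure({0}) = {0,1,2,4}
'c' @ 1: {}  — state set empty
rest 'caccb' ignored (set empty)
final: {}; accept 1 not in set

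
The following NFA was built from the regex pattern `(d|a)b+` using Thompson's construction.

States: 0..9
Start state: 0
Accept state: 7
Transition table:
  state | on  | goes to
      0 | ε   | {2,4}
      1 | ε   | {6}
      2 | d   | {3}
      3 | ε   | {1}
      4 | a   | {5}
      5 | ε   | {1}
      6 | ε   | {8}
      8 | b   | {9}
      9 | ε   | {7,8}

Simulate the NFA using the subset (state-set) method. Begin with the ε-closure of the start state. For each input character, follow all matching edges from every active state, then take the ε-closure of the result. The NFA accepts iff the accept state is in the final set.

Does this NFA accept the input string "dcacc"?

Answer: REJECT

Steps:
initial (ε-close {0}): {0,2,4}
'd' @ 1: {1,3,6,8}
'c' @ 2: {}  — state set empty
rest 'acc' ignored (set empty)
end set {} — state 7 not in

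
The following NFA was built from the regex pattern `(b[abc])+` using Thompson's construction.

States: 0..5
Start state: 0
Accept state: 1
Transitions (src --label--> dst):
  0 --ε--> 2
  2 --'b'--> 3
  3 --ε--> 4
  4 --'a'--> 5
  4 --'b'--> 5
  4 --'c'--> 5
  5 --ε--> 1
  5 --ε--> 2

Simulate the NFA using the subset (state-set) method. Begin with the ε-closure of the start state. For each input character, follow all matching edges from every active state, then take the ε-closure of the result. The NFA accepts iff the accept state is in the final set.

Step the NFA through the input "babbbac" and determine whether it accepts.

Answer: REJECT

Trace:
S₀ = ε-closure({0}) = {0,2}
'b' @ 1: {3,4}
'a' @ 2: {1,2,5}  (accept∈set)
'b' @ 3: {3,4}
'b' @ 4: {1,2,5}  (accept∈set)
'b' @ 5: {3,4}
'a' @ 6: {1,2,5}  (accept∈set)
'c' @ 7: {}  — state set empty
end set {} — state 1 not in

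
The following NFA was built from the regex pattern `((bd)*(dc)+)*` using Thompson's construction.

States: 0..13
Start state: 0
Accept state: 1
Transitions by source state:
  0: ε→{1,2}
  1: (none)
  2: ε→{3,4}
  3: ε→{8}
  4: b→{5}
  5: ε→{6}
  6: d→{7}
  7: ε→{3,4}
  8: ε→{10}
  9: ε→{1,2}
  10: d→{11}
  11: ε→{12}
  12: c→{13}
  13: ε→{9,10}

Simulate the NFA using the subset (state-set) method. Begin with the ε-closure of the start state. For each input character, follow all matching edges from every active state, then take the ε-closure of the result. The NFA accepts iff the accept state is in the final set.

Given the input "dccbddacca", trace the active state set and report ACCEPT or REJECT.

Answer: REJECT

Derivation:
S₀ = ε-closure({0}) = {0,1,2,3,4,8,10}
'd' @ 1: {11,12}
'c' @ 2: {1,2,3,4,8,9,10,13}  (accept∈set)
'c' @ 3: {}  — dead — no transitions
rest 'bddacca' ignored (set empty)
final: {}; accept 1 not in set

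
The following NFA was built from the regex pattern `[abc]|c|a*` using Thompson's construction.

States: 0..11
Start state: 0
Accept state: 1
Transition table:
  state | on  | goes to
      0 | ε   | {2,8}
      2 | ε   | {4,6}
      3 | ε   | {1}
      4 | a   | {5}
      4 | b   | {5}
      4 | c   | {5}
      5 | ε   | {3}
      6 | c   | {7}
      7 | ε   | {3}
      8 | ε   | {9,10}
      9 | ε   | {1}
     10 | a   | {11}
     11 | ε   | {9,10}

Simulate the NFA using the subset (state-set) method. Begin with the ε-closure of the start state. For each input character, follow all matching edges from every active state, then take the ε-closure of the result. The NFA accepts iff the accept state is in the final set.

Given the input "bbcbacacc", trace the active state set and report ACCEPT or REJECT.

initial (ε-close {0}): {0,1,2,4,6,8,9,10}
'b' @ 1: {1,3,5}  (accept∈set)
'b' @ 2: {}  — no active states
rest 'cbacacc' ignored (set empty)
after full input: {}  (accept=1 not in)

Answer: REJECT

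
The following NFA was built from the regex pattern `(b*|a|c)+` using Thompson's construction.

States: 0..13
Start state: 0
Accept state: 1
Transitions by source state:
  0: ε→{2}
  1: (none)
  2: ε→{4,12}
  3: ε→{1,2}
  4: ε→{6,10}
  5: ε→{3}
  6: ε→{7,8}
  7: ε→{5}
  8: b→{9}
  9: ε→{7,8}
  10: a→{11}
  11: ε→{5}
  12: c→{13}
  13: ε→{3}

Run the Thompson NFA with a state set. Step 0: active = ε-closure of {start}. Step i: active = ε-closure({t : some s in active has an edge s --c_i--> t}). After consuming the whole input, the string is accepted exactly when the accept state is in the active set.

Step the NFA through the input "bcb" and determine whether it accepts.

Answer: ACCEPT

Trace:
initial (ε-close {0}): {0,1,2,3,4,5,6,7,8,10,12}
'b' @ 1: {1,2,3,4,5,6,7,8,9,10,12}  ✓accept
'c' @ 2: {1,2,3,4,5,6,7,8,10,12,13}  ✓accept
'b' @ 3: {1,2,3,4,5,6,7,8,9,10,12}  ✓accept
final: {1,2,3,4,5,6,7,8,9,10,12}; accept 1 in set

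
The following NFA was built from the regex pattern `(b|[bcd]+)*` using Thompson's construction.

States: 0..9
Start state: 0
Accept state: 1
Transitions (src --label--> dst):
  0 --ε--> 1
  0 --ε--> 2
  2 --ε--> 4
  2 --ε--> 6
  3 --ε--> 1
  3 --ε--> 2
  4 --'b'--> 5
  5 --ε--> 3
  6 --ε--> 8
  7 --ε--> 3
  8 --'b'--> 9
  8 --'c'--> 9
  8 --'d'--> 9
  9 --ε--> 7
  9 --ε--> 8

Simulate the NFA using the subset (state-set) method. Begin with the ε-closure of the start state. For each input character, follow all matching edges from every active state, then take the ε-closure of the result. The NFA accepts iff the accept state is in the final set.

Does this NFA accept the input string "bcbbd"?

Answer: ACCEPT

Steps:
initial (ε-close {0}): {0,1,2,4,6,8}
'b' @ 1: {1,2,3,4,5,6,7,8,9}  ✓accept
'c' @ 2: {1,2,3,4,6,7,8,9}  ✓accept
'b' @ 3: {1,2,3,4,5,6,7,8,9}  ✓accept
'b' @ 4: {1,2,3,4,5,6,7,8,9}  ✓accept
'd' @ 5: {1,2,3,4,6,7,8,9}  ✓accept
final: {1,2,3,4,6,7,8,9}; accept 1 in set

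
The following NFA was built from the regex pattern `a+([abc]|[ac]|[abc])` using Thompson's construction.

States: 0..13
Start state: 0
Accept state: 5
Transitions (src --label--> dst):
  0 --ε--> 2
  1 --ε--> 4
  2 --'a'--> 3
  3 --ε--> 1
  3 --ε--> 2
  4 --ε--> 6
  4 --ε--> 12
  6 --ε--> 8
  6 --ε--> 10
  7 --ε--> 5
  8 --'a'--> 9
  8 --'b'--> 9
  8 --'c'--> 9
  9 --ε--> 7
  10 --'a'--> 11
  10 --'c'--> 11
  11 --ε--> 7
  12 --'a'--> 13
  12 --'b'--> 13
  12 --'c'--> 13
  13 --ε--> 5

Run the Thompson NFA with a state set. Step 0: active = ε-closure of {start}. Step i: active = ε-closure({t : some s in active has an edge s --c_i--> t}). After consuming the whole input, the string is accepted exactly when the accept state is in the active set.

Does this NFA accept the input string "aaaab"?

Answer: ACCEPT

Derivation:
initial (ε-close {0}): {0,2}
'a' @ 1: {1,2,3,4,6,8,10,12}
'a' @ 2: {1,2,3,4,5,6,7,8,9,10,11,12,13}  (accept∈set)
'a' @ 3: {1,2,3,4,5,6,7,8,9,10,11,12,13}  (accept∈set)
'a' @ 4: {1,2,3,4,5,6,7,8,9,10,11,12,13}  (accept∈set)
'b' @ 5: {5,7,9,13}  (accept∈set)
end set {5,7,9,13} — state 5 in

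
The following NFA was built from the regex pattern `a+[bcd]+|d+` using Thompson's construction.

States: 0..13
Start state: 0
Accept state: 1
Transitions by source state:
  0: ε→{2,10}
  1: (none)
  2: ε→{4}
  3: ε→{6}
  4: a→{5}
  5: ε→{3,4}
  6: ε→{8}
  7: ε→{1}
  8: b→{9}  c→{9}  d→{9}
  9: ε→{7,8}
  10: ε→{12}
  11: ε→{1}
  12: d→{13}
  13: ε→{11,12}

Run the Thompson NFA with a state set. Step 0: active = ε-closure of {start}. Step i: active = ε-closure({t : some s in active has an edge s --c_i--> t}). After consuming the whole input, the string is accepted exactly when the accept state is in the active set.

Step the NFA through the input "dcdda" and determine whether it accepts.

Answer: REJECT

Derivation:
initial (ε-close {0}): {0,2,4,10,12}
'd' @ 1: {1,11,12,13}  ✓accept
'c' @ 2: {}  — no active states
rest 'dda' ignored (set empty)
end set {} — state 1 not in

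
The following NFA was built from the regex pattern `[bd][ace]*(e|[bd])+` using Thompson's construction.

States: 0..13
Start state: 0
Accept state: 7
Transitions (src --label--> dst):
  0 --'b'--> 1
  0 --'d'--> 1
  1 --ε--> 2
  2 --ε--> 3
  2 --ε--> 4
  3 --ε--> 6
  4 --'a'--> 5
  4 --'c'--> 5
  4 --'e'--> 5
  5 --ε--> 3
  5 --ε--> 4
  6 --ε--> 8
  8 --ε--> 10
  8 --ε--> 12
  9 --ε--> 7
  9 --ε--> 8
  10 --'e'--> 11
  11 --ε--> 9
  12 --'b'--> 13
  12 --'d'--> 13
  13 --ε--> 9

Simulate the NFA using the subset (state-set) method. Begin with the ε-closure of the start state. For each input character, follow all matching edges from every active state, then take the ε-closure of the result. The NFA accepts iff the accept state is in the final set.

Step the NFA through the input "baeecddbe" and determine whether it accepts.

Answer: ACCEPT

Steps:
S₀ = ε-closure({0}) = {0}
'b' @ 1: {1,2,3,4,6,8,10,12}
'a' @ 2: {3,4,5,6,8,10,12}
'e' @ 3: {3,4,5,6,7,8,9,10,11,12}  (accept∈set)
'e' @ 4: {3,4,5,6,7,8,9,10,11,12}  (accept∈set)
'c' @ 5: {3,4,5,6,8,10,12}
'd' @ 6: {7,8,9,10,12,13}  (accept∈set)
'd' @ 7: {7,8,9,10,12,13}  (accept∈set)
'b' @ 8: {7,8,9,10,12,13}  (accept∈set)
'e' @ 9: {7,8,9,10,11,12}  (accept∈set)
end set {7,8,9,10,11,12} — state 7 in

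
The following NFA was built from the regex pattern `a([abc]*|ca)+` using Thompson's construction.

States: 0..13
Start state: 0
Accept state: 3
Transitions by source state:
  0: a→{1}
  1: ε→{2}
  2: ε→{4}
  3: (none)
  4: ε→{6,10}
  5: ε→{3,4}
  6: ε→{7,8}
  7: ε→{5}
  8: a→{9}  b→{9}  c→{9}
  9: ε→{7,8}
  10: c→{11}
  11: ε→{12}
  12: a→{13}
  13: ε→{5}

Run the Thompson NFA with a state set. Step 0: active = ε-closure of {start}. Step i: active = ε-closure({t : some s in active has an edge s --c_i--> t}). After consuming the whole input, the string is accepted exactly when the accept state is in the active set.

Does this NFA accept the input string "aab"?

Answer: ACCEPT

Derivation:
S₀ = ε-closure({0}) = {0}
'a' @ 1: {1,2,3,4,5,6,7,8,10}  (accept∈set)
'a' @ 2: {3,4,5,6,7,8,9,10}  (accept∈set)
'b' @ 3: {3,4,5,6,7,8,9,10}  (accept∈set)
final: {3,4,5,6,7,8,9,10}; accept 3 in set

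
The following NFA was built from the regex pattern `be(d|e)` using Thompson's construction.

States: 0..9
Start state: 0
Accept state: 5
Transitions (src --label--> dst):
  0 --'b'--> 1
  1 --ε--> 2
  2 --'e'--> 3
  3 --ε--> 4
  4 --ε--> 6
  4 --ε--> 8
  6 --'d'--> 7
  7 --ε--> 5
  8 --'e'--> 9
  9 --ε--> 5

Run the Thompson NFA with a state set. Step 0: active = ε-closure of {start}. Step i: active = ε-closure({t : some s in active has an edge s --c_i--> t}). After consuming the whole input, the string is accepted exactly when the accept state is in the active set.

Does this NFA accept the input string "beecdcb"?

S₀ = ε-closure({0}) = {0}
'b' @ 1: {1,2}
'e' @ 2: {3,4,6,8}
'e' @ 3: {5,9}  ✓accept
'c' @ 4: {}  — dead — no transitions
rest 'dcb' ignored (set empty)
end set {} — state 5 not in

Answer: REJECT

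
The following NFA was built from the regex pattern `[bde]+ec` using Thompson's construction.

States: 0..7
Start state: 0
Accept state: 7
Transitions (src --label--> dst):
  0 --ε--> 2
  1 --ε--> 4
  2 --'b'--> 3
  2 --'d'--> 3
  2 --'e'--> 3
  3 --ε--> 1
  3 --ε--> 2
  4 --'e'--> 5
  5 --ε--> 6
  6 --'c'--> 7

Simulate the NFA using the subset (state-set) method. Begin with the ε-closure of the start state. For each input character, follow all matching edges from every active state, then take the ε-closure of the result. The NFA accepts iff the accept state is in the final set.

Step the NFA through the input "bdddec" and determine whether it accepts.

Answer: ACCEPT

Trace:
initial (ε-close {0}): {0,2}
'b' @ 1: {1,2,3,4}
'd' @ 2: {1,2,3,4}
'd' @ 3: {1,2,3,4}
'd' @ 4: {1,2,3,4}
'e' @ 5: {1,2,3,4,5,6}
'c' @ 6: {7}  ✓accept
end set {7} — state 7 in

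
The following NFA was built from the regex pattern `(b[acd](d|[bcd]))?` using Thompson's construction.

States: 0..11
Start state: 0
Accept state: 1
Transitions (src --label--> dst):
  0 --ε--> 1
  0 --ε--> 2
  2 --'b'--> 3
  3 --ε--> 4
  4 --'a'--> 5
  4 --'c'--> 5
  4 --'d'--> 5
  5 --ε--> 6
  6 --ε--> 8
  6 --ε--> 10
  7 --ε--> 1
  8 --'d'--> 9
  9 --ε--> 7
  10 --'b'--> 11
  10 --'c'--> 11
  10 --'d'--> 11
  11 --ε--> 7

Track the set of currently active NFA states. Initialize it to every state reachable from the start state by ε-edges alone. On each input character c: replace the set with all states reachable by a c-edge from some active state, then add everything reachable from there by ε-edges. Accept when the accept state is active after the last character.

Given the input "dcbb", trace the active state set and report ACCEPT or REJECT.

start: ε-closure({0}) = {0,1,2}
'd' @ 1: {}  — state set empty
rest 'cbb' ignored (set empty)
after full input: {}  (accept=1 not in)

Answer: REJECT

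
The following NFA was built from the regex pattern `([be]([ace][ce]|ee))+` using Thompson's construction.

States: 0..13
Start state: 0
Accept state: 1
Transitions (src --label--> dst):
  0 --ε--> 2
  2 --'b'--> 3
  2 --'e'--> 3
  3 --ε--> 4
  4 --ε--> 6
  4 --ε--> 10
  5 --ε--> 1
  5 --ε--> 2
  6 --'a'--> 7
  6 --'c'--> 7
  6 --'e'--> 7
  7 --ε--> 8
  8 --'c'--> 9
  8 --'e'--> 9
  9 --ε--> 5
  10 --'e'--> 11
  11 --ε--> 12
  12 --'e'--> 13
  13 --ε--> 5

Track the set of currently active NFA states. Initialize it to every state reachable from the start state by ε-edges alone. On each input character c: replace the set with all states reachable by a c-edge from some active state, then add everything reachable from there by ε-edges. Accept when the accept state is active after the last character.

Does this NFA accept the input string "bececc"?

start: ε-closure({0}) = {0,2}
'b' @ 1: {3,4,6,10}
'e' @ 2: {7,8,11,12}
'c' @ 3: {1,2,5,9}  ✓accept
'e' @ 4: {3,4,6,10}
'c' @ 5: {7,8}
'c' @ 6: {1,2,5,9}  ✓accept
after full input: {1,2,5,9}  (accept=1 in)

Answer: ACCEPT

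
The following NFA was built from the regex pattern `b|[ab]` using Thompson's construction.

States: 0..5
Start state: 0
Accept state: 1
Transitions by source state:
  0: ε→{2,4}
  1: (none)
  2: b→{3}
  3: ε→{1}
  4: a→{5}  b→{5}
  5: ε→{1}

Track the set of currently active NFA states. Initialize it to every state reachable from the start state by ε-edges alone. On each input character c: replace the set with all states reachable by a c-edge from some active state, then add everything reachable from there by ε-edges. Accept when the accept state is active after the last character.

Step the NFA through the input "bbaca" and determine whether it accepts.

Answer: REJECT

Trace:
initial (ε-close {0}): {0,2,4}
'b' @ 1: {1,3,5}  (accept∈set)
'b' @ 2: {}  — no active states
rest 'aca' ignored (set empty)
end set {} — state 1 not in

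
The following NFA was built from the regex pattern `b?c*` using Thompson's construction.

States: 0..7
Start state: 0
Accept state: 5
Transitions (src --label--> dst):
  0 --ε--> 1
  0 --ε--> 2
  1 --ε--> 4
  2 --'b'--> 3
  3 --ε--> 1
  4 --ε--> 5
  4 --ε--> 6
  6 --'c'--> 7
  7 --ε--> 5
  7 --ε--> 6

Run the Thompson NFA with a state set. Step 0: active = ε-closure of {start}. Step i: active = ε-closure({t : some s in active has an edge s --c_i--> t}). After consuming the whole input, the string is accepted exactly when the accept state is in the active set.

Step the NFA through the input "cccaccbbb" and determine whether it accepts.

initial (ε-close {0}): {0,1,2,4,5,6}
'c' @ 1: {5,6,7}  [accepting]
'c' @ 2: {5,6,7}  [accepting]
'c' @ 3: {5,6,7}  [accepting]
'a' @ 4: {}  — state set empty
rest 'ccbbb' ignored (set empty)
after full input: {}  (accept=5 not in)

Answer: REJECT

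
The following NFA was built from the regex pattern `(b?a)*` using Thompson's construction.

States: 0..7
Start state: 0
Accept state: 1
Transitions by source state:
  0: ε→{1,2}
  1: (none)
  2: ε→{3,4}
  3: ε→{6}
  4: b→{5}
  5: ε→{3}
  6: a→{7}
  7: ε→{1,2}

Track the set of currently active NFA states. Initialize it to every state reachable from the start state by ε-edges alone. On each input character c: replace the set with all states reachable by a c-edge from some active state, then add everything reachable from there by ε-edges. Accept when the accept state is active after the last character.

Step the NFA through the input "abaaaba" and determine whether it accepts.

Answer: ACCEPT

Steps:
start: ε-closure({0}) = {0,1,2,3,4,6}
'a' @ 1: {1,2,3,4,6,7}  ✓accept
'b' @ 2: {3,5,6}
'a' @ 3: {1,2,3,4,6,7}  ✓accept
'a' @ 4: {1,2,3,4,6,7}  ✓accept
'a' @ 5: {1,2,3,4,6,7}  ✓accept
'b' @ 6: {3,5,6}
'a' @ 7: {1,2,3,4,6,7}  ✓accept
after full input: {1,2,3,4,6,7}  (accept=1 in)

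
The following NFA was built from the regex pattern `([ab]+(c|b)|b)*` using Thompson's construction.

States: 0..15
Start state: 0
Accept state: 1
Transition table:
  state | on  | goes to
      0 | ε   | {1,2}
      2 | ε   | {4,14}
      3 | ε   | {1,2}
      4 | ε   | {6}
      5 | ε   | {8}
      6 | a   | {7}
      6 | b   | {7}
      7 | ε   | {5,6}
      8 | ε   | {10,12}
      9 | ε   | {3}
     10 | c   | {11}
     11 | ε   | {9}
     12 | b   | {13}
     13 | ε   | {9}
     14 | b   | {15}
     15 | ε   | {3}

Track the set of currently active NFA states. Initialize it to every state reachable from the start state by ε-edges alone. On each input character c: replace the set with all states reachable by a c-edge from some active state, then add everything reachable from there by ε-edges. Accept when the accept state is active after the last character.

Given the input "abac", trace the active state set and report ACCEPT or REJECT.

Answer: ACCEPT

Steps:
S₀ = ε-closure({0}) = {0,1,2,4,6,14}
'a' @ 1: {5,6,7,8,10,12}
'b' @ 2: {1,2,3,4,5,6,7,8,9,10,12,13,14}  [accepting]
'a' @ 3: {5,6,7,8,10,12}
'c' @ 4: {1,2,3,4,6,9,11,14}  [accepting]
end set {1,2,3,4,6,9,11,14} — state 1 in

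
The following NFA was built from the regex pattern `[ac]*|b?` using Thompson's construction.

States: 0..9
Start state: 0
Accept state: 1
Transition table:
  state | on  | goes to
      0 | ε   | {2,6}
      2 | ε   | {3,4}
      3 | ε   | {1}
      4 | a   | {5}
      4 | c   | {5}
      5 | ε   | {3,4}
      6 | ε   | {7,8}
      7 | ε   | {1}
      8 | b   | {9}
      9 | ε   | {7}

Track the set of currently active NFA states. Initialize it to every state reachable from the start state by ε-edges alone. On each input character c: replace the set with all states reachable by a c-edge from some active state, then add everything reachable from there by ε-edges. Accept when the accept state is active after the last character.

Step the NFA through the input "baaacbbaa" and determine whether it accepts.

start: ε-closure({0}) = {0,1,2,3,4,6,7,8}
'b' @ 1: {1,7,9}  ✓accept
'a' @ 2: {}  — state set empty
rest 'aacbbaa' ignored (set empty)
after full input: {}  (accept=1 not in)

Answer: REJECT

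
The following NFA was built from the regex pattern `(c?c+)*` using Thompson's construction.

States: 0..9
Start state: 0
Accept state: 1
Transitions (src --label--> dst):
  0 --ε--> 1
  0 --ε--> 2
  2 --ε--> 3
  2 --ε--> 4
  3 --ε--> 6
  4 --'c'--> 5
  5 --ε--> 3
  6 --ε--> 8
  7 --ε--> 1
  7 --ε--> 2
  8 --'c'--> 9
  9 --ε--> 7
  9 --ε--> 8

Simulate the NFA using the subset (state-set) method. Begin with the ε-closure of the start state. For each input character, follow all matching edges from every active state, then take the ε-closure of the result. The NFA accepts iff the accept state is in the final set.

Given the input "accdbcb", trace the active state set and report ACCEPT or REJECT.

start: ε-closure({0}) = {0,1,2,3,4,6,8}
'a' @ 1: {}  — state set empty
rest 'ccdbcb' ignored (set empty)
after full input: {}  (accept=1 not in)

Answer: REJECT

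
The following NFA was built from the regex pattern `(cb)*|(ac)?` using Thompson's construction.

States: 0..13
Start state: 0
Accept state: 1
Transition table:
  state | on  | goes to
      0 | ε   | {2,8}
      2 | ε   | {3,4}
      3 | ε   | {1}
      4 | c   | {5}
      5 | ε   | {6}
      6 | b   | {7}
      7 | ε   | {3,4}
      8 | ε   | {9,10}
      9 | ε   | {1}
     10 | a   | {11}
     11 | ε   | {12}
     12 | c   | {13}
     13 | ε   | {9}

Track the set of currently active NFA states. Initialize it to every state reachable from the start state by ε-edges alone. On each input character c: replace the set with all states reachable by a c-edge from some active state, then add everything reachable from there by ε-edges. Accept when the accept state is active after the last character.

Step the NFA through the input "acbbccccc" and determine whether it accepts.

start: ε-closure({0}) = {0,1,2,3,4,8,9,10}
'a' @ 1: {11,12}
'c' @ 2: {1,9,13}  (accept∈set)
'b' @ 3: {}  — no active states
rest 'bccccc' ignored (set empty)
final: {}; accept 1 not in set

Answer: REJECT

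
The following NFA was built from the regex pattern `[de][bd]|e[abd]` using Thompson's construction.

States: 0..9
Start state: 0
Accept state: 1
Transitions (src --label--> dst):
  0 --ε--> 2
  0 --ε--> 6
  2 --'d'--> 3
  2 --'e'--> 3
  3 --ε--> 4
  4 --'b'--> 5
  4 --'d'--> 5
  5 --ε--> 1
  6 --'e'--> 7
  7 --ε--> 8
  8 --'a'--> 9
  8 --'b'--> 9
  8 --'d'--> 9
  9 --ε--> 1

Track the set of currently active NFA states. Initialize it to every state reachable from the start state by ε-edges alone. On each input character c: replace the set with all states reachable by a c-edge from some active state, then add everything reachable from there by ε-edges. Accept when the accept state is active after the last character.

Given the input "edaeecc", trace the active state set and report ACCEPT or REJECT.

Answer: REJECT

Steps:
S₀ = ε-closure({0}) = {0,2,6}
'e' @ 1: {3,4,7,8}
'd' @ 2: {1,5,9}  [accepting]
'a' @ 3: {}  — dead — no transitions
rest 'eecc' ignored (set empty)
after full input: {}  (accept=1 not in)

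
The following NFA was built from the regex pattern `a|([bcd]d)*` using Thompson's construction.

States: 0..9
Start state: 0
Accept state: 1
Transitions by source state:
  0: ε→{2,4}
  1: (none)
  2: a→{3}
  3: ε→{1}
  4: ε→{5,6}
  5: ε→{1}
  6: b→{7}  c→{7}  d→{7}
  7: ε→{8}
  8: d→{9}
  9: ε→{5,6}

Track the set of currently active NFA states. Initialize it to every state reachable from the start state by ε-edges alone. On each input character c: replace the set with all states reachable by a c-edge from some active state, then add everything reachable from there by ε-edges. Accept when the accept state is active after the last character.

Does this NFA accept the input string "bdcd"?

Answer: ACCEPT

Derivation:
initial (ε-close {0}): {0,1,2,4,5,6}
'b' @ 1: {7,8}
'd' @ 2: {1,5,6,9}  (accept∈set)
'c' @ 3: {7,8}
'd' @ 4: {1,5,6,9}  (accept∈set)
final: {1,5,6,9}; accept 1 in set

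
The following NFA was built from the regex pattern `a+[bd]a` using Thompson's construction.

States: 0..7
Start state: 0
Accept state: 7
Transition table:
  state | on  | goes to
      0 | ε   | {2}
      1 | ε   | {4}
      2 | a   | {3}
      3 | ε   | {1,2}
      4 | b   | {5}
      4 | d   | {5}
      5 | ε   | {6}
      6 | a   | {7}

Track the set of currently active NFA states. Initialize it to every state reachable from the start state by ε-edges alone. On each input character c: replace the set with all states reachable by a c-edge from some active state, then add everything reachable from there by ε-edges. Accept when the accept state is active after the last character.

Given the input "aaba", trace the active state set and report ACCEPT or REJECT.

S₀ = ε-closure({0}) = {0,2}
'a' @ 1: {1,2,3,4}
'a' @ 2: {1,2,3,4}
'b' @ 3: {5,6}
'a' @ 4: {7}  ✓accept
after full input: {7}  (accept=7 in)

Answer: ACCEPT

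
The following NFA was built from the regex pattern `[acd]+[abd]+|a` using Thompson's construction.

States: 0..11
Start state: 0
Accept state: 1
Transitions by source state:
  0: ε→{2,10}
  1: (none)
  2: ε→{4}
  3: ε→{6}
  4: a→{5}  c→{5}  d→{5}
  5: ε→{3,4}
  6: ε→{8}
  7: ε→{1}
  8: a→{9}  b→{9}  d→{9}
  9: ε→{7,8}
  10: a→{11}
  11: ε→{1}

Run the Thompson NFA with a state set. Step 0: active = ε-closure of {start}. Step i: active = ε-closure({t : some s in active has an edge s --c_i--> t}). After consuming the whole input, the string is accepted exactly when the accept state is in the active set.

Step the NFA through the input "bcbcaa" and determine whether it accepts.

Answer: REJECT

Steps:
initial (ε-close {0}): {0,2,4,10}
'b' @ 1: {}  — no active states
rest 'cbcaa' ignored (set empty)
final: {}; accept 1 not in set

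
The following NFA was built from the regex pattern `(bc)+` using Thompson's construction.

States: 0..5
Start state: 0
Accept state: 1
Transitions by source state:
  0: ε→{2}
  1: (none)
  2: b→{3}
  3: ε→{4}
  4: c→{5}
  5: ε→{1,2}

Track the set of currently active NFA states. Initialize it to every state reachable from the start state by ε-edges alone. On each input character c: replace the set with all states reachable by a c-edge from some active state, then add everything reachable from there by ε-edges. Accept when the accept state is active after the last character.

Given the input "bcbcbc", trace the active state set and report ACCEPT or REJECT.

initial (ε-close {0}): {0,2}
'b' @ 1: {3,4}
'c' @ 2: {1,2,5}  (accept∈set)
'b' @ 3: {3,4}
'c' @ 4: {1,2,5}  (accept∈set)
'b' @ 5: {3,4}
'c' @ 6: {1,2,5}  (accept∈set)
after full input: {1,2,5}  (accept=1 in)

Answer: ACCEPT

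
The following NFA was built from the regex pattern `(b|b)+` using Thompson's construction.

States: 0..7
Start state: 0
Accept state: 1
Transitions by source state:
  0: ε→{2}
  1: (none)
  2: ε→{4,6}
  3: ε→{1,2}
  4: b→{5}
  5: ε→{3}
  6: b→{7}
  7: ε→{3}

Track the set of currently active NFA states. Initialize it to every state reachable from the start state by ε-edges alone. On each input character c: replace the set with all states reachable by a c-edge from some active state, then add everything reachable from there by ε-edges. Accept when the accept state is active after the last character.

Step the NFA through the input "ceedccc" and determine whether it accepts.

Answer: REJECT

Derivation:
initial (ε-close {0}): {0,2,4,6}
'c' @ 1: {}  — dead — no transitions
rest 'eedccc' ignored (set empty)
end set {} — state 1 not in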